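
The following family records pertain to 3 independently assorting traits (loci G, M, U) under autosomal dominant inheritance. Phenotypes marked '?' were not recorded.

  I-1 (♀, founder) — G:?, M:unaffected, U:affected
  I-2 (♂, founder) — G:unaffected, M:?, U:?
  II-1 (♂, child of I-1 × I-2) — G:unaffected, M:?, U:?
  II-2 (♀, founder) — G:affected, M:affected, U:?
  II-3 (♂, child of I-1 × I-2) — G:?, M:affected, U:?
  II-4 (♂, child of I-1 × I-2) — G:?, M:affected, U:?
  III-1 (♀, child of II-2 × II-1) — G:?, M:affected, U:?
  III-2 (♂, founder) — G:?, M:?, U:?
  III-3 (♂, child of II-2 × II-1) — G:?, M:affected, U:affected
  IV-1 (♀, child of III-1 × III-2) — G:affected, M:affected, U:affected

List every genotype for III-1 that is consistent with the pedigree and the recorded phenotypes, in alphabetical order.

G/I-1 ? ·: gg|Gg
G/I-2 un ·: gg
G/II-1 un I-1×I-2: gg
G/II-2 aff ·: Gg|GG
G/II-3 ? I-1×I-2: gg|Gg
G/II-4 ? I-1×I-2: gg|Gg
G/III-1 ? II-2×II-1: gg|Gg
G/III-2 ? ·: gg|Gg|GG
G/III-3 ? II-2×II-1: gg|Gg
G/IV-1 aff III-1×III-2: Gg|GG
⇒ G over [I-1,I-2,II-1,II-2,II-3,II-4,III-1,III-2,III-3,IV-1]: 95 consistent
M/I-1 un ·: mm
M/I-2 ? ·: Mm|MM
M/II-1 ? I-1×I-2: mm|Mm
M/II-2 aff ·: Mm|MM
M/II-3 aff I-1×I-2: Mm
M/II-4 aff I-1×I-2: Mm
M/III-1 aff II-2×II-1: Mm|MM
M/III-2 ? ·: mm|Mm|MM
M/III-3 aff II-2×II-1: Mm|MM
M/IV-1 aff III-1×III-2: Mm|MM
⇒ M over [I-1,I-2,II-1,II-2,II-3,II-4,III-1,III-2,III-3,IV-1]: 82 consistent
U/I-1 aff ·: Uu|UU
U/I-2 ? ·: uu|Uu|UU
U/II-1 ? I-1×I-2: uu|Uu|UU
U/II-2 ? ·: uu|Uu|UU
U/II-3 ? I-1×I-2: uu|Uu|UU
U/II-4 ? I-1×I-2: uu|Uu|UU
U/III-1 ? II-2×II-1: uu|Uu|UU
U/III-2 ? ·: uu|Uu|UU
U/III-3 aff II-2×II-1: Uu|UU
U/IV-1 aff III-1×III-2: Uu|UU
⇒ U over [I-1,I-2,II-1,II-2,II-3,II-4,III-1,III-2,III-3,IV-1]: 1676 consistent

III-1 ∈ {Gg MM UU, Gg MM Uu, Gg MM uu, Gg Mm UU, Gg Mm Uu, Gg Mm uu, gg MM UU, gg MM Uu, gg MM uu, gg Mm UU, gg Mm Uu, gg Mm uu}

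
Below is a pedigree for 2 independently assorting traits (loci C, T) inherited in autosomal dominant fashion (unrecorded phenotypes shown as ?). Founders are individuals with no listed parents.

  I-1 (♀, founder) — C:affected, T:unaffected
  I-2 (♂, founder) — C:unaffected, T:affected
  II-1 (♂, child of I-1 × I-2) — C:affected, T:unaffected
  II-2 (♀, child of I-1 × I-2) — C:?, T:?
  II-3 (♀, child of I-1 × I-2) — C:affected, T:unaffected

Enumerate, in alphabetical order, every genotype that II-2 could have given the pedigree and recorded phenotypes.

II-2 ∈ {Cc Tt, Cc tt, cc Tt, cc tt}

C/I-1 aff ·: Cc|CC
C/I-2 un ·: cc
C/II-1 aff I-1×I-2: Cc
C/II-2 ? I-1×I-2: cc|Cc
C/II-3 aff I-1×I-2: Cc
⇒ C over [I-1,I-2,II-1,II-2,II-3]: 3 consistent
T/I-1 un ·: tt
T/I-2 aff ·: Tt
T/II-1 un I-1×I-2: tt
T/II-2 ? I-1×I-2: tt|Tt
T/II-3 un I-1×I-2: tt
⇒ T over [I-1,I-2,II-1,II-2,II-3]: 2 consistent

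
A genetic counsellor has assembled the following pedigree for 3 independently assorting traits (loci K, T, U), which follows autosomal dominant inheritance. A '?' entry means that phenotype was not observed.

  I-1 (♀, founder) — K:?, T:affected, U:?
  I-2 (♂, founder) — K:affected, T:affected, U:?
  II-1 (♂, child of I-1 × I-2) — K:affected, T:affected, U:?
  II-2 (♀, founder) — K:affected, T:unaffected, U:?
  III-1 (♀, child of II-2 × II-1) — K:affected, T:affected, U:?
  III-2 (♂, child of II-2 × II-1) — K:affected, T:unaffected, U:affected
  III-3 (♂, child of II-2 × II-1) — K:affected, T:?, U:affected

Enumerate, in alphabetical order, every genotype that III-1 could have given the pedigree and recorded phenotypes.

K/I-1 ? ·: kk|Kk|KK
K/I-2 aff ·: Kk|KK
K/II-1 aff I-1×I-2: Kk|KK
K/II-2 aff ·: Kk|KK
K/III-1 aff II-2×II-1: Kk|KK
K/III-2 aff II-2×II-1: Kk|KK
K/III-3 aff II-2×II-1: Kk|KK
⇒ K over [I-1,I-2,II-1,II-2,III-1,III-2,III-3]: 116 consistent
T/I-1 aff ·: Tt|TT
T/I-2 aff ·: Tt|TT
T/II-1 aff I-1×I-2: Tt
T/II-2 un ·: tt
T/III-1 aff II-2×II-1: Tt
T/III-2 un II-2×II-1: tt
T/III-3 ? II-2×II-1: tt|Tt
⇒ T over [I-1,I-2,II-1,II-2,III-1,III-2,III-3]: 6 consistent
U/I-1 ? ·: uu|Uu|UU
U/I-2 ? ·: uu|Uu|UU
U/II-1 ? I-1×I-2: uu|Uu|UU
U/II-2 ? ·: uu|Uu|UU
U/III-1 ? II-2×II-1: uu|Uu|UU
U/III-2 aff II-2×II-1: Uu|UU
U/III-3 aff II-2×II-1: Uu|UU
⇒ U over [I-1,I-2,II-1,II-2,III-1,III-2,III-3]: 206 consistent

III-1 ∈ {KK Tt UU, KK Tt Uu, KK Tt uu, Kk Tt UU, Kk Tt Uu, Kk Tt uu}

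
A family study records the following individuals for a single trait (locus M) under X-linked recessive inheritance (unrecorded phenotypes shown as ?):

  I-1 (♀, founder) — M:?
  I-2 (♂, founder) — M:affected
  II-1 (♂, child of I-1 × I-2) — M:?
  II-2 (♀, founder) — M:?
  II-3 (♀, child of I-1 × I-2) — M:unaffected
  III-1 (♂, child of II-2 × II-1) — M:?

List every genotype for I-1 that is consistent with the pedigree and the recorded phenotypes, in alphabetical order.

M/I-1 ? ·: X^MX^M|X^MX^m
M/I-2 aff ·: X^mY
M/II-1 ? I-1×I-2: X^MY|X^mY
M/II-2 ? ·: X^MX^M|X^MX^m|X^mX^m
M/II-3 un I-1×I-2: X^MX^m
M/III-1 ? II-2×II-1: X^MY|X^mY
⇒ M over [I-1,I-2,II-1,II-2,II-3,III-1]: 12 consistent

I-1 ∈ {X^MX^M, X^MX^m}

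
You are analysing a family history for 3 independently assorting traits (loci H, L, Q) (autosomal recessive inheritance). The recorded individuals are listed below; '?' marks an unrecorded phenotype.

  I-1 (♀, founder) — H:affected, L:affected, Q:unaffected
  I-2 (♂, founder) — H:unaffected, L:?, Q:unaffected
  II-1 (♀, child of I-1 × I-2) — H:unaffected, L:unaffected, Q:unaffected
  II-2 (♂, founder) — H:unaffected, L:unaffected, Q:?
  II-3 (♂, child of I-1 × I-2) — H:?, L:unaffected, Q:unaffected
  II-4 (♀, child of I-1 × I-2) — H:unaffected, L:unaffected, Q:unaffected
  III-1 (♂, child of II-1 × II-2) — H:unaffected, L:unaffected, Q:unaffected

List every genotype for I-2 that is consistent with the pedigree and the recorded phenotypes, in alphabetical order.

H/I-1 aff ·: hh
H/I-2 un ·: HH|Hh
H/II-1 un I-1×I-2: Hh
H/II-2 un ·: HH|Hh
H/II-3 ? I-1×I-2: Hh|hh
H/II-4 un I-1×I-2: Hh
H/III-1 un II-1×II-2: HH|Hh
⇒ H over [I-1,I-2,II-1,II-2,II-3,II-4,III-1]: 12 consistent
L/I-1 aff ·: ll
L/I-2 ? ·: LL|Ll
L/II-1 un I-1×I-2: Ll
L/II-2 un ·: LL|Ll
L/II-3 un I-1×I-2: Ll
L/II-4 un I-1×I-2: Ll
L/III-1 un II-1×II-2: LL|Ll
⇒ L over [I-1,I-2,II-1,II-2,II-3,II-4,III-1]: 8 consistent
Q/I-1 un ·: QQ|Qq
Q/I-2 un ·: QQ|Qq
Q/II-1 un I-1×I-2: QQ|Qq
Q/II-2 ? ·: QQ|Qq|qq
Q/II-3 un I-1×I-2: QQ|Qq
Q/II-4 un I-1×I-2: QQ|Qq
Q/III-1 un II-1×II-2: QQ|Qq
⇒ Q over [I-1,I-2,II-1,II-2,II-3,II-4,III-1]: 112 consistent

I-2 ∈ {HH LL QQ, HH LL Qq, HH Ll QQ, HH Ll Qq, Hh LL QQ, Hh LL Qq, Hh Ll QQ, Hh Ll Qq}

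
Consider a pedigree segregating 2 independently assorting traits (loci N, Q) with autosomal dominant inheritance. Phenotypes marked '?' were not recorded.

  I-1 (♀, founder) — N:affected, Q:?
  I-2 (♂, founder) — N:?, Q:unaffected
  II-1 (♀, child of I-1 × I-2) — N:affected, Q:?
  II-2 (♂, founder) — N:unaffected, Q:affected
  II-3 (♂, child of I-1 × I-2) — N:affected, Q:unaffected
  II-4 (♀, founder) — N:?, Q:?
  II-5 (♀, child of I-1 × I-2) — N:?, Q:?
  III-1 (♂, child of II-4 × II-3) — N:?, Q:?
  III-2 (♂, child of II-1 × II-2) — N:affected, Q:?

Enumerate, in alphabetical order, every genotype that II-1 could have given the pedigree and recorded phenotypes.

N/I-1 aff ·: Nn|NN
N/I-2 ? ·: nn|Nn|NN
N/II-1 aff I-1×I-2: Nn|NN
N/II-2 un ·: nn
N/II-3 aff I-1×I-2: Nn|NN
N/II-4 ? ·: nn|Nn|NN
N/II-5 ? I-1×I-2: nn|Nn|NN
N/III-1 ? II-4×II-3: nn|Nn|NN
N/III-2 aff II-1×II-2: Nn
⇒ N over [I-1,I-2,II-1,II-2,II-3,II-4,II-5,III-1,III-2]: 179 consistent
Q/I-1 ? ·: qq|Qq
Q/I-2 un ·: qq
Q/II-1 ? I-1×I-2: qq|Qq
Q/II-2 aff ·: Qq|QQ
Q/II-3 un I-1×I-2: qq
Q/II-4 ? ·: qq|Qq|QQ
Q/II-5 ? I-1×I-2: qq|Qq
Q/III-1 ? II-4×II-3: qq|Qq
Q/III-2 ? II-1×II-2: qq|Qq|QQ
⇒ Q over [I-1,I-2,II-1,II-2,II-3,II-4,II-5,III-1,III-2]: 76 consistent

II-1 ∈ {NN Qq, NN qq, Nn Qq, Nn qq}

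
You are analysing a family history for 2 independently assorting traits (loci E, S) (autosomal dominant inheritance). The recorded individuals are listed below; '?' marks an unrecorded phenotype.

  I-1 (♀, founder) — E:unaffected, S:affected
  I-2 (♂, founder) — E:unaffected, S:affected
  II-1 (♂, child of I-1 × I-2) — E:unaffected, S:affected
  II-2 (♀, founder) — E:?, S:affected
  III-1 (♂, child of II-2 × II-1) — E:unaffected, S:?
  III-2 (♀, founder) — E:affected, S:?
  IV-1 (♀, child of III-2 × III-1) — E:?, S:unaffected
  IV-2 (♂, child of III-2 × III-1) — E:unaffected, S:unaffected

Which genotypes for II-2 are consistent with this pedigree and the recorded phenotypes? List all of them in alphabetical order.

II-2 ∈ {Ee SS, Ee Ss, ee SS, ee Ss}

E/I-1 un ·: ee
E/I-2 un ·: ee
E/II-1 un I-1×I-2: ee
E/II-2 ? ·: ee|Ee
E/III-1 un II-2×II-1: ee
E/III-2 aff ·: Ee
E/IV-1 ? III-2×III-1: ee|Ee
E/IV-2 un III-2×III-1: ee
⇒ E over [I-1,I-2,II-1,II-2,III-1,III-2,IV-1,IV-2]: 4 consistent
S/I-1 aff ·: Ss|SS
S/I-2 aff ·: Ss|SS
S/II-1 aff I-1×I-2: Ss|SS
S/II-2 aff ·: Ss|SS
S/III-1 ? II-2×II-1: ss|Ss
S/III-2 ? ·: ss|Ss
S/IV-1 un III-2×III-1: ss
S/IV-2 un III-2×III-1: ss
⇒ S over [I-1,I-2,II-1,II-2,III-1,III-2,IV-1,IV-2]: 26 consistent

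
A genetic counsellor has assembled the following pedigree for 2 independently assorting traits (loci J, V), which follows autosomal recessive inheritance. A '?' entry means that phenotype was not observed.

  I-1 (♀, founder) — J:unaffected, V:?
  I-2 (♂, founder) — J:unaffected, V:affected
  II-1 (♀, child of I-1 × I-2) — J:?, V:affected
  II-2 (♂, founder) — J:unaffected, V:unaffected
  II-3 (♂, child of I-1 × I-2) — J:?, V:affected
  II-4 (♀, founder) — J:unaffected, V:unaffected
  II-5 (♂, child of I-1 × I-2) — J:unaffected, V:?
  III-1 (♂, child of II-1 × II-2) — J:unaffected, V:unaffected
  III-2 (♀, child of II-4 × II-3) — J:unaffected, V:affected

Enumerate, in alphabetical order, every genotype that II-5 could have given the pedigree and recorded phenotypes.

II-5 ∈ {JJ Vv, JJ vv, Jj Vv, Jj vv}

J/I-1 un ·: JJ|Jj
J/I-2 un ·: JJ|Jj
J/II-1 ? I-1×I-2: JJ|Jj|jj
J/II-2 un ·: JJ|Jj
J/II-3 ? I-1×I-2: JJ|Jj|jj
J/II-4 un ·: JJ|Jj
J/II-5 un I-1×I-2: JJ|Jj
J/III-1 un II-1×II-2: JJ|Jj
J/III-2 un II-4×II-3: JJ|Jj
⇒ J over [I-1,I-2,II-1,II-2,II-3,II-4,II-5,III-1,III-2]: 367 consistent
V/I-1 ? ·: Vv|vv
V/I-2 aff ·: vv
V/II-1 aff I-1×I-2: vv
V/II-2 un ·: VV|Vv
V/II-3 aff I-1×I-2: vv
V/II-4 un ·: Vv
V/II-5 ? I-1×I-2: Vv|vv
V/III-1 un II-1×II-2: Vv
V/III-2 aff II-4×II-3: vv
⇒ V over [I-1,I-2,II-1,II-2,II-3,II-4,II-5,III-1,III-2]: 6 consistent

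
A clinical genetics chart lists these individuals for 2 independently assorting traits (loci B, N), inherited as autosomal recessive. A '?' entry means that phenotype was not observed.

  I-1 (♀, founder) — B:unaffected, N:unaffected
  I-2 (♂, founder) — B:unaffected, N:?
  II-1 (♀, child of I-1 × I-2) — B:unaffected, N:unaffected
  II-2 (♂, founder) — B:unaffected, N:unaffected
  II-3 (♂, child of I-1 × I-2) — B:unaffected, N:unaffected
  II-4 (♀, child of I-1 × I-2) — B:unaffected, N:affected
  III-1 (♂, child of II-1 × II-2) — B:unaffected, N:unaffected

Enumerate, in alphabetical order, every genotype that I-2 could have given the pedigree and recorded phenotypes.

B/I-1 un ·: BB|Bb
B/I-2 un ·: BB|Bb
B/II-1 un I-1×I-2: BB|Bb
B/II-2 un ·: BB|Bb
B/II-3 un I-1×I-2: BB|Bb
B/II-4 un I-1×I-2: BB|Bb
B/III-1 un II-1×II-2: BB|Bb
⇒ B over [I-1,I-2,II-1,II-2,II-3,II-4,III-1]: 87 consistent
N/I-1 un ·: Nn
N/I-2 ? ·: Nn|nn
N/II-1 un I-1×I-2: NN|Nn
N/II-2 un ·: NN|Nn
N/II-3 un I-1×I-2: NN|Nn
N/II-4 aff I-1×I-2: nn
N/III-1 un II-1×II-2: NN|Nn
⇒ N over [I-1,I-2,II-1,II-2,II-3,II-4,III-1]: 18 consistent

I-2 ∈ {BB Nn, BB nn, Bb Nn, Bb nn}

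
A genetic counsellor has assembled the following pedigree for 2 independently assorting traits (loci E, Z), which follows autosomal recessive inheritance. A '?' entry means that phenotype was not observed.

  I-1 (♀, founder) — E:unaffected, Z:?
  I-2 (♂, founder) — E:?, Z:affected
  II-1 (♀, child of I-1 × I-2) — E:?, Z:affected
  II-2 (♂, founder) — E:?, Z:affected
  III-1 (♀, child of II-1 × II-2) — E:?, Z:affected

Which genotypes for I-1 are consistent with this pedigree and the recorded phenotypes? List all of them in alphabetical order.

E/I-1 un ·: EE|Ee
E/I-2 ? ·: EE|Ee|ee
E/II-1 ? I-1×I-2: EE|Ee|ee
E/II-2 ? ·: EE|Ee|ee
E/III-1 ? II-1×II-2: EE|Ee|ee
⇒ E over [I-1,I-2,II-1,II-2,III-1]: 59 consistent
Z/I-1 ? ·: Zz|zz
Z/I-2 aff ·: zz
Z/II-1 aff I-1×I-2: zz
Z/II-2 aff ·: zz
Z/III-1 aff II-1×II-2: zz
⇒ Z over [I-1,I-2,II-1,II-2,III-1]: 2 consistent

I-1 ∈ {EE Zz, EE zz, Ee Zz, Ee zz}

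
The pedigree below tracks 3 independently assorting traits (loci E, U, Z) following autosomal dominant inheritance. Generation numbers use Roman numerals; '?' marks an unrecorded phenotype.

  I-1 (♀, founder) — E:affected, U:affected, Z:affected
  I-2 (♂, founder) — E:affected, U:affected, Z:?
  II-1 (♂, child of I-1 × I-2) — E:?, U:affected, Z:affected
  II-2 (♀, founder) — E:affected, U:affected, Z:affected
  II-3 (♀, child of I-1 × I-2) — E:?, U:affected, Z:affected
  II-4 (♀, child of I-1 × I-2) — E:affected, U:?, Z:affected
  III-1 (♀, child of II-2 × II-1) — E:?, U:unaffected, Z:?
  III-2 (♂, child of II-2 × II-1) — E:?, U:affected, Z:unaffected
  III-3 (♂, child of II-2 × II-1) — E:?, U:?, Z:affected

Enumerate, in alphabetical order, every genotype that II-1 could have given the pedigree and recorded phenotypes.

II-1 ∈ {EE Uu Zz, Ee Uu Zz, ee Uu Zz}

E/I-1 aff ·: Ee|EE
E/I-2 aff ·: Ee|EE
E/II-1 ? I-1×I-2: ee|Ee|EE
E/II-2 aff ·: Ee|EE
E/II-3 ? I-1×I-2: ee|Ee|EE
E/II-4 aff I-1×I-2: Ee|EE
E/III-1 ? II-2×II-1: ee|Ee|EE
E/III-2 ? II-2×II-1: ee|Ee|EE
E/III-3 ? II-2×II-1: ee|Ee|EE
⇒ E over [I-1,I-2,II-1,II-2,II-3,II-4,III-1,III-2,III-3]: 679 consistent
U/I-1 aff ·: Uu|UU
U/I-2 aff ·: Uu|UU
U/II-1 aff I-1×I-2: Uu
U/II-2 aff ·: Uu
U/II-3 aff I-1×I-2: Uu|UU
U/II-4 ? I-1×I-2: uu|Uu|UU
U/III-1 un II-2×II-1: uu
U/III-2 aff II-2×II-1: Uu|UU
U/III-3 ? II-2×II-1: uu|Uu|UU
⇒ U over [I-1,I-2,II-1,II-2,II-3,II-4,III-1,III-2,III-3]: 84 consistent
Z/I-1 aff ·: Zz|ZZ
Z/I-2 ? ·: zz|Zz|ZZ
Z/II-1 aff I-1×I-2: Zz
Z/II-2 aff ·: Zz
Z/II-3 aff I-1×I-2: Zz|ZZ
Z/II-4 aff I-1×I-2: Zz|ZZ
Z/III-1 ? II-2×II-1: zz|Zz|ZZ
Z/III-2 un II-2×II-1: zz
Z/III-3 aff II-2×II-1: Zz|ZZ
⇒ Z over [I-1,I-2,II-1,II-2,II-3,II-4,III-1,III-2,III-3]: 84 consistent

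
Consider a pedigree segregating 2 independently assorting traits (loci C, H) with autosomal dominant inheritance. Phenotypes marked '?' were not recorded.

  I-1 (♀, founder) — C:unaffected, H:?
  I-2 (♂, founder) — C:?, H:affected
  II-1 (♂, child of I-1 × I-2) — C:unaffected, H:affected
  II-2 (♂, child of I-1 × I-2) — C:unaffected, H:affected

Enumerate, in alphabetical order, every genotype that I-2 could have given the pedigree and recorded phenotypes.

C/I-1 un ·: cc
C/I-2 ? ·: cc|Cc
C/II-1 un I-1×I-2: cc
C/II-2 un I-1×I-2: cc
⇒ C over [I-1,I-2,II-1,II-2]: 2 consistent
H/I-1 ? ·: hh|Hh|HH
H/I-2 aff ·: Hh|HH
H/II-1 aff I-1×I-2: Hh|HH
H/II-2 aff I-1×I-2: Hh|HH
⇒ H over [I-1,I-2,II-1,II-2]: 15 consistent

I-2 ∈ {Cc HH, Cc Hh, cc HH, cc Hh}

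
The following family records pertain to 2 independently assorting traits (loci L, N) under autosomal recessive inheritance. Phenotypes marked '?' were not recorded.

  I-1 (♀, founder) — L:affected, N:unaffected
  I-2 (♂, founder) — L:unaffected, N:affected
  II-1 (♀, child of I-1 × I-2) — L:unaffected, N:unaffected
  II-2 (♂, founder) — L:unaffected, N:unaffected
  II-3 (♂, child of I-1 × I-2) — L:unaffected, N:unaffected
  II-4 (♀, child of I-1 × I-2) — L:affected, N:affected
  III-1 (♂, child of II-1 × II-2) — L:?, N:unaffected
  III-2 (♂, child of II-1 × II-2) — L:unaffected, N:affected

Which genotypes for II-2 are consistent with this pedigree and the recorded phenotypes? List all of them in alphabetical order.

L/I-1 aff ·: ll
L/I-2 un ·: Ll
L/II-1 un I-1×I-2: Ll
L/II-2 un ·: LL|Ll
L/II-3 un I-1×I-2: Ll
L/II-4 aff I-1×I-2: ll
L/III-1 ? II-1×II-2: LL|Ll|ll
L/III-2 un II-1×II-2: LL|Ll
⇒ L over [I-1,I-2,II-1,II-2,II-3,II-4,III-1,III-2]: 10 consistent
N/I-1 un ·: Nn
N/I-2 aff ·: nn
N/II-1 un I-1×I-2: Nn
N/II-2 un ·: Nn
N/II-3 un I-1×I-2: Nn
N/II-4 aff I-1×I-2: nn
N/III-1 un II-1×II-2: NN|Nn
N/III-2 aff II-1×II-2: nn
⇒ N over [I-1,I-2,II-1,II-2,II-3,II-4,III-1,III-2]: 2 consistent

II-2 ∈ {LL Nn, Ll Nn}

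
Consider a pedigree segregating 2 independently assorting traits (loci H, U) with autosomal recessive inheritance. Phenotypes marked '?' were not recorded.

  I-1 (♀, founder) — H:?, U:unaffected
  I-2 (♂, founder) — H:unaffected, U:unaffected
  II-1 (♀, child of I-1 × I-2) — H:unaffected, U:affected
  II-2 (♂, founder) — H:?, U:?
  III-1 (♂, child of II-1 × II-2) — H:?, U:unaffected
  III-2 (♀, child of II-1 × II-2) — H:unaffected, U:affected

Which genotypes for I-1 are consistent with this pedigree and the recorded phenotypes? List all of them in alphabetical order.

I-1 ∈ {HH Uu, Hh Uu, hh Uu}

H/I-1 ? ·: HH|Hh|hh
H/I-2 un ·: HH|Hh
H/II-1 un I-1×I-2: HH|Hh
H/II-2 ? ·: HH|Hh|hh
H/III-1 ? II-1×II-2: HH|Hh|hh
H/III-2 un II-1×II-2: HH|Hh
⇒ H over [I-1,I-2,II-1,II-2,III-1,III-2]: 84 consistent
U/I-1 un ·: Uu
U/I-2 un ·: Uu
U/II-1 aff I-1×I-2: uu
U/II-2 ? ·: Uu
U/III-1 un II-1×II-2: Uu
U/III-2 aff II-1×II-2: uu
⇒ U over [I-1,I-2,II-1,II-2,III-1,III-2]: 1 consistent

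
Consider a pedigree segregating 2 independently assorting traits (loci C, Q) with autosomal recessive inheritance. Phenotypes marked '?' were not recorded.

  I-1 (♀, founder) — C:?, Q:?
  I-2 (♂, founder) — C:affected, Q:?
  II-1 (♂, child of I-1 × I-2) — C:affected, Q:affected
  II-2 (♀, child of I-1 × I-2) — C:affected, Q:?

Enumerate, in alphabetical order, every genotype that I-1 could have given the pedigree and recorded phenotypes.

I-1 ∈ {Cc Qq, Cc qq, cc Qq, cc qq}

C/I-1 ? ·: Cc|cc
C/I-2 aff ·: cc
C/II-1 aff I-1×I-2: cc
C/II-2 aff I-1×I-2: cc
⇒ C over [I-1,I-2,II-1,II-2]: 2 consistent
Q/I-1 ? ·: Qq|qq
Q/I-2 ? ·: Qq|qq
Q/II-1 aff I-1×I-2: qq
Q/II-2 ? I-1×I-2: QQ|Qq|qq
⇒ Q over [I-1,I-2,II-1,II-2]: 8 consistent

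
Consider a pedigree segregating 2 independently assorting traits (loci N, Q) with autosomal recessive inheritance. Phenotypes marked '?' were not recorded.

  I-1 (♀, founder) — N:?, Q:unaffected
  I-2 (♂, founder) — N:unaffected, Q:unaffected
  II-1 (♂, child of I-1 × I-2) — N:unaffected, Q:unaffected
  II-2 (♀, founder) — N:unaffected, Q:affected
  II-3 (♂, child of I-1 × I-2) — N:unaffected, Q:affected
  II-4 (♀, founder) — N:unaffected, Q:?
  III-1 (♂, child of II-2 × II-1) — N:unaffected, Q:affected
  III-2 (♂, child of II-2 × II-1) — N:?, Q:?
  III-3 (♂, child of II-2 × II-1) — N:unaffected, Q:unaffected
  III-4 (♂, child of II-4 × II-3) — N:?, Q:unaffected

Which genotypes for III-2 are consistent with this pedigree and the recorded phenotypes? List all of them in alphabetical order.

III-2 ∈ {NN Qq, NN qq, Nn Qq, Nn qq, nn Qq, nn qq}

N/I-1 ? ·: NN|Nn|nn
N/I-2 un ·: NN|Nn
N/II-1 un I-1×I-2: NN|Nn
N/II-2 un ·: NN|Nn
N/II-3 un I-1×I-2: NN|Nn
N/II-4 un ·: NN|Nn
N/III-1 un II-2×II-1: NN|Nn
N/III-2 ? II-2×II-1: NN|Nn|nn
N/III-3 un II-2×II-1: NN|Nn
N/III-4 ? II-4×II-3: NN|Nn|nn
⇒ N over [I-1,I-2,II-1,II-2,II-3,II-4,III-1,III-2,III-3,III-4]: 923 consistent
Q/I-1 un ·: Qq
Q/I-2 un ·: Qq
Q/II-1 un I-1×I-2: Qq
Q/II-2 aff ·: qq
Q/II-3 aff I-1×I-2: qq
Q/II-4 ? ·: QQ|Qq
Q/III-1 aff II-2×II-1: qq
Q/III-2 ? II-2×II-1: Qq|qq
Q/III-3 un II-2×II-1: Qq
Q/III-4 un II-4×II-3: Qq
⇒ Q over [I-1,I-2,II-1,II-2,II-3,II-4,III-1,III-2,III-3,III-4]: 4 consistent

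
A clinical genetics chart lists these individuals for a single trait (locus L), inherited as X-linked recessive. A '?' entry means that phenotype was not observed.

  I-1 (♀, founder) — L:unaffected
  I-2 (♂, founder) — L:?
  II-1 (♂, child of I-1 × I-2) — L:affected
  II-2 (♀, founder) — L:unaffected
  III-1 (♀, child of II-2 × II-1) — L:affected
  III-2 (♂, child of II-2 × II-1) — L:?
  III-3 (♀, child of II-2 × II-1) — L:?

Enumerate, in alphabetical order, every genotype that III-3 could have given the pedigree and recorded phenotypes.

III-3 ∈ {X^LX^l, X^lX^l}

L/I-1 un ·: X^LX^l
L/I-2 ? ·: X^LY|X^lY
L/II-1 aff I-1×I-2: X^lY
L/II-2 un ·: X^LX^l
L/III-1 aff II-2×II-1: X^lX^l
L/III-2 ? II-2×II-1: X^LY|X^lY
L/III-3 ? II-2×II-1: X^LX^l|X^lX^l
⇒ L over [I-1,I-2,II-1,II-2,III-1,III-2,III-3]: 8 consistent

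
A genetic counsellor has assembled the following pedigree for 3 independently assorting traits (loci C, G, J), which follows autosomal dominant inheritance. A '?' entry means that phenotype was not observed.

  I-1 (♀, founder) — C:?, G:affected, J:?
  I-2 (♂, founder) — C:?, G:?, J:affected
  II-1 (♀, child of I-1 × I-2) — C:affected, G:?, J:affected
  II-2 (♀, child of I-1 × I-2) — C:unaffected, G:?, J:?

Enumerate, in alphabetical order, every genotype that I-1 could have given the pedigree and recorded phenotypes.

I-1 ∈ {Cc GG JJ, Cc GG Jj, Cc GG jj, Cc Gg JJ, Cc Gg Jj, Cc Gg jj, cc GG JJ, cc GG Jj, cc GG jj, cc Gg JJ, cc Gg Jj, cc Gg jj}

C/I-1 ? ·: cc|Cc
C/I-2 ? ·: cc|Cc
C/II-1 aff I-1×I-2: Cc|CC
C/II-2 un I-1×I-2: cc
⇒ C over [I-1,I-2,II-1,II-2]: 4 consistent
G/I-1 aff ·: Gg|GG
G/I-2 ? ·: gg|Gg|GG
G/II-1 ? I-1×I-2: gg|Gg|GG
G/II-2 ? I-1×I-2: gg|Gg|GG
⇒ G over [I-1,I-2,II-1,II-2]: 23 consistent
J/I-1 ? ·: jj|Jj|JJ
J/I-2 aff ·: Jj|JJ
J/II-1 aff I-1×I-2: Jj|JJ
J/II-2 ? I-1×I-2: jj|Jj|JJ
⇒ J over [I-1,I-2,II-1,II-2]: 18 consistent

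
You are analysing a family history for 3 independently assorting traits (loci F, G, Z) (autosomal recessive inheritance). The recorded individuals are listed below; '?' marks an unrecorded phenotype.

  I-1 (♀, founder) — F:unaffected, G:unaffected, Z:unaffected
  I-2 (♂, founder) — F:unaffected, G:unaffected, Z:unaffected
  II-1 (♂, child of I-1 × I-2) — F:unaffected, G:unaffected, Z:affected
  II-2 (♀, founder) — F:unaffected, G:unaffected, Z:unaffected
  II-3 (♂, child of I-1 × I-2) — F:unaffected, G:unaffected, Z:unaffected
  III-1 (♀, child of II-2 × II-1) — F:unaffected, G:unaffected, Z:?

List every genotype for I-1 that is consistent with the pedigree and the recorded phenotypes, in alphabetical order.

F/I-1 un ·: FF|Ff
F/I-2 un ·: FF|Ff
F/II-1 un I-1×I-2: FF|Ff
F/II-2 un ·: FF|Ff
F/II-3 un I-1×I-2: FF|Ff
F/III-1 un II-2×II-1: FF|Ff
⇒ F over [I-1,I-2,II-1,II-2,II-3,III-1]: 45 consistent
G/I-1 un ·: GG|Gg
G/I-2 un ·: GG|Gg
G/II-1 un I-1×I-2: GG|Gg
G/II-2 un ·: GG|Gg
G/II-3 un I-1×I-2: GG|Gg
G/III-1 un II-2×II-1: GG|Gg
⇒ G over [I-1,I-2,II-1,II-2,II-3,III-1]: 45 consistent
Z/I-1 un ·: Zz
Z/I-2 un ·: Zz
Z/II-1 aff I-1×I-2: zz
Z/II-2 un ·: ZZ|Zz
Z/II-3 un I-1×I-2: ZZ|Zz
Z/III-1 ? II-2×II-1: Zz|zz
⇒ Z over [I-1,I-2,II-1,II-2,II-3,III-1]: 6 consistent

I-1 ∈ {FF GG Zz, FF Gg Zz, Ff GG Zz, Ff Gg Zz}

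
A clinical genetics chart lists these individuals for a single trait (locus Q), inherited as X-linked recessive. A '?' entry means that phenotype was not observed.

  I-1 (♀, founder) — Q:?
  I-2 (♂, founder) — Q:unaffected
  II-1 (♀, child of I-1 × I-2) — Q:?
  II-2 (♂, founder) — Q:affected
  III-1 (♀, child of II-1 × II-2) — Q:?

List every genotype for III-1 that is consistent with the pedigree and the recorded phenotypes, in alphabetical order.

Q/I-1 ? ·: X^QX^Q|X^QX^q|X^qX^q
Q/I-2 un ·: X^QY
Q/II-1 ? I-1×I-2: X^QX^Q|X^QX^q
Q/II-2 aff ·: X^qY
Q/III-1 ? II-1×II-2: X^QX^q|X^qX^q
⇒ Q over [I-1,I-2,II-1,II-2,III-1]: 6 consistent

III-1 ∈ {X^QX^q, X^qX^q}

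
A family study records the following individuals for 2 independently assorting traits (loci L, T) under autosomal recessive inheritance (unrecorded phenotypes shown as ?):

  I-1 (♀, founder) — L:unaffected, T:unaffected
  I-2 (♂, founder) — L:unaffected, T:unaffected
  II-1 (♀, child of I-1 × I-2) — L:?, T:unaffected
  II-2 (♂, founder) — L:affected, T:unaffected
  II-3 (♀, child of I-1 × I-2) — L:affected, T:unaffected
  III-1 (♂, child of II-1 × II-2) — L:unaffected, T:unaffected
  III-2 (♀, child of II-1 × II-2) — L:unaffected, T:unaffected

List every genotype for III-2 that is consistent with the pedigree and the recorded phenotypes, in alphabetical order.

L/I-1 un ·: Ll
L/I-2 un ·: Ll
L/II-1 ? I-1×I-2: LL|Ll
L/II-2 aff ·: ll
L/II-3 aff I-1×I-2: ll
L/III-1 un II-1×II-2: Ll
L/III-2 un II-1×II-2: Ll
⇒ L over [I-1,I-2,II-1,II-2,II-3,III-1,III-2]: 2 consistent
T/I-1 un ·: TT|Tt
T/I-2 un ·: TT|Tt
T/II-1 un I-1×I-2: TT|Tt
T/II-2 un ·: TT|Tt
T/II-3 un I-1×I-2: TT|Tt
T/III-1 un II-1×II-2: TT|Tt
T/III-2 un II-1×II-2: TT|Tt
⇒ T over [I-1,I-2,II-1,II-2,II-3,III-1,III-2]: 83 consistent

III-2 ∈ {Ll TT, Ll Tt}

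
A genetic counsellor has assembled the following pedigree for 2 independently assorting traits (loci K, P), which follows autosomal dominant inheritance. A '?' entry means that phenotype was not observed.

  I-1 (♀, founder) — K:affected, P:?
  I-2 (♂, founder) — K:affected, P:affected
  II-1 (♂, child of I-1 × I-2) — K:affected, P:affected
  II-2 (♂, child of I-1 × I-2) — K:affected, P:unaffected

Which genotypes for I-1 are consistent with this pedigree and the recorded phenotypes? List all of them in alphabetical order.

I-1 ∈ {KK Pp, KK pp, Kk Pp, Kk pp}

K/I-1 aff ·: Kk|KK
K/I-2 aff ·: Kk|KK
K/II-1 aff I-1×I-2: Kk|KK
K/II-2 aff I-1×I-2: Kk|KK
⇒ K over [I-1,I-2,II-1,II-2]: 13 consistent
P/I-1 ? ·: pp|Pp
P/I-2 aff ·: Pp
P/II-1 aff I-1×I-2: Pp|PP
P/II-2 un I-1×I-2: pp
⇒ P over [I-1,I-2,II-1,II-2]: 3 consistent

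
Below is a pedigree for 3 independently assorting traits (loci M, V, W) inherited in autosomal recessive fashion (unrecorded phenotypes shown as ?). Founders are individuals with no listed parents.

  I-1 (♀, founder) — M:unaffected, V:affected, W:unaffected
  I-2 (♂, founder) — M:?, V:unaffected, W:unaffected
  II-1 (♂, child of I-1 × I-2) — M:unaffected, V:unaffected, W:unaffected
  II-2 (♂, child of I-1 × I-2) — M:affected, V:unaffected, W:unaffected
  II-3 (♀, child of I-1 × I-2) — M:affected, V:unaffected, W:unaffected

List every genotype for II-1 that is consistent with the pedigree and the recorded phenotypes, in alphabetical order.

M/I-1 un ·: Mm
M/I-2 ? ·: Mm|mm
M/II-1 un I-1×I-2: MM|Mm
M/II-2 aff I-1×I-2: mm
M/II-3 aff I-1×I-2: mm
⇒ M over [I-1,I-2,II-1,II-2,II-3]: 3 consistent
V/I-1 aff ·: vv
V/I-2 un ·: VV|Vv
V/II-1 un I-1×I-2: Vv
V/II-2 un I-1×I-2: Vv
V/II-3 un I-1×I-2: Vv
⇒ V over [I-1,I-2,II-1,II-2,II-3]: 2 consistent
W/I-1 un ·: WW|Ww
W/I-2 un ·: WW|Ww
W/II-1 un I-1×I-2: WW|Ww
W/II-2 un I-1×I-2: WW|Ww
W/II-3 un I-1×I-2: WW|Ww
⇒ W over [I-1,I-2,II-1,II-2,II-3]: 25 consistent

II-1 ∈ {MM Vv WW, MM Vv Ww, Mm Vv WW, Mm Vv Ww}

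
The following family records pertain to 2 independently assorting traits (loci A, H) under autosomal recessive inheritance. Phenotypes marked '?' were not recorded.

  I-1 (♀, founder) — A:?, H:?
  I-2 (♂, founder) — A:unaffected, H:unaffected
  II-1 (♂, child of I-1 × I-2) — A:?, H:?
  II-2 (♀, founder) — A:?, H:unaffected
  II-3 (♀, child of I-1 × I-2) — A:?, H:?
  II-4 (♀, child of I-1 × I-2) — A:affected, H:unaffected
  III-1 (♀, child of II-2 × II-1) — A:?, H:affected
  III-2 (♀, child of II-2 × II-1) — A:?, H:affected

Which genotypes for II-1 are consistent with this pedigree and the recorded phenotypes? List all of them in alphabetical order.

A/I-1 ? ·: Aa|aa
A/I-2 un ·: Aa
A/II-1 ? I-1×I-2: AA|Aa|aa
A/II-2 ? ·: AA|Aa|aa
A/II-3 ? I-1×I-2: AA|Aa|aa
A/II-4 aff I-1×I-2: aa
A/III-1 ? II-2×II-1: AA|Aa|aa
A/III-2 ? II-2×II-1: AA|Aa|aa
⇒ A over [I-1,I-2,II-1,II-2,II-3,II-4,III-1,III-2]: 133 consistent
H/I-1 ? ·: HH|Hh|hh
H/I-2 un ·: HH|Hh
H/II-1 ? I-1×I-2: Hh|hh
H/II-2 un ·: Hh
H/II-3 ? I-1×I-2: HH|Hh|hh
H/II-4 un I-1×I-2: HH|Hh
H/III-1 aff II-2×II-1: hh
H/III-2 aff II-2×II-1: hh
⇒ H over [I-1,I-2,II-1,II-2,II-3,II-4,III-1,III-2]: 25 consistent

II-1 ∈ {AA Hh, AA hh, Aa Hh, Aa hh, aa Hh, aa hh}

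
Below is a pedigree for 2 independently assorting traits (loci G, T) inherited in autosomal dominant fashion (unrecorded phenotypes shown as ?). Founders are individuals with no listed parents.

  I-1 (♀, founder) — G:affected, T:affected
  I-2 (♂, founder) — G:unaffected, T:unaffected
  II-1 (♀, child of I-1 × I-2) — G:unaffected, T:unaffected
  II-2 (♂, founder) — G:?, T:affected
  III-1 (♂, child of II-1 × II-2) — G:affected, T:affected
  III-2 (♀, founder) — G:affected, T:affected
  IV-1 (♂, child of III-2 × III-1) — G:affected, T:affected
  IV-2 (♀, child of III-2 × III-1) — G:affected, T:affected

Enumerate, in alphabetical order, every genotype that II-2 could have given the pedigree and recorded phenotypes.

G/I-1 aff ·: Gg
G/I-2 un ·: gg
G/II-1 un I-1×I-2: gg
G/II-2 ? ·: Gg|GG
G/III-1 aff II-1×II-2: Gg
G/III-2 aff ·: Gg|GG
G/IV-1 aff III-2×III-1: Gg|GG
G/IV-2 aff III-2×III-1: Gg|GG
⇒ G over [I-1,I-2,II-1,II-2,III-1,III-2,IV-1,IV-2]: 16 consistent
T/I-1 aff ·: Tt
T/I-2 un ·: tt
T/II-1 un I-1×I-2: tt
T/II-2 aff ·: Tt|TT
T/III-1 aff II-1×II-2: Tt
T/III-2 aff ·: Tt|TT
T/IV-1 aff III-2×III-1: Tt|TT
T/IV-2 aff III-2×III-1: Tt|TT
⇒ T over [I-1,I-2,II-1,II-2,III-1,III-2,IV-1,IV-2]: 16 consistent

II-2 ∈ {GG TT, GG Tt, Gg TT, Gg Tt}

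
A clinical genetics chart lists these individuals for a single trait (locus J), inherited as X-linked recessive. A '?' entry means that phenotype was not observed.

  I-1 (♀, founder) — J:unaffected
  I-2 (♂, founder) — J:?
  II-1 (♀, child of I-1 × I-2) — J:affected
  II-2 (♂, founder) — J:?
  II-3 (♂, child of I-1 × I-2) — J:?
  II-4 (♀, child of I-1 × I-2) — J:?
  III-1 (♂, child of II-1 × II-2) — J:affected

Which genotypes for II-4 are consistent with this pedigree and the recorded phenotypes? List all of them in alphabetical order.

J/I-1 un ·: X^JX^j
J/I-2 ? ·: X^jY
J/II-1 aff I-1×I-2: X^jX^j
J/II-2 ? ·: X^JY|X^jY
J/II-3 ? I-1×I-2: X^JY|X^jY
J/II-4 ? I-1×I-2: X^JX^j|X^jX^j
J/III-1 aff II-1×II-2: X^jY
⇒ J over [I-1,I-2,II-1,II-2,II-3,II-4,III-1]: 8 consistent

II-4 ∈ {X^JX^j, X^jX^j}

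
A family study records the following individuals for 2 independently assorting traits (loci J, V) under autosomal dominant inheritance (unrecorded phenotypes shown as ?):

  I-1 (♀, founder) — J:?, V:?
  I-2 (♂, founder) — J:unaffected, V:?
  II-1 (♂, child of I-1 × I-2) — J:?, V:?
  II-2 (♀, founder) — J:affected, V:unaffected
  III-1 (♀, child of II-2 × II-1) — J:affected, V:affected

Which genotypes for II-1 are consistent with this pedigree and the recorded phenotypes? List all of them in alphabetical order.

J/I-1 ? ·: jj|Jj|JJ
J/I-2 un ·: jj
J/II-1 ? I-1×I-2: jj|Jj
J/II-2 aff ·: Jj|JJ
J/III-1 aff II-2×II-1: Jj|JJ
⇒ J over [I-1,I-2,II-1,II-2,III-1]: 12 consistent
V/I-1 ? ·: vv|Vv|VV
V/I-2 ? ·: vv|Vv|VV
V/II-1 ? I-1×I-2: Vv|VV
V/II-2 un ·: vv
V/III-1 aff II-2×II-1: Vv
⇒ V over [I-1,I-2,II-1,II-2,III-1]: 11 consistent

II-1 ∈ {Jj VV, Jj Vv, jj VV, jj Vv}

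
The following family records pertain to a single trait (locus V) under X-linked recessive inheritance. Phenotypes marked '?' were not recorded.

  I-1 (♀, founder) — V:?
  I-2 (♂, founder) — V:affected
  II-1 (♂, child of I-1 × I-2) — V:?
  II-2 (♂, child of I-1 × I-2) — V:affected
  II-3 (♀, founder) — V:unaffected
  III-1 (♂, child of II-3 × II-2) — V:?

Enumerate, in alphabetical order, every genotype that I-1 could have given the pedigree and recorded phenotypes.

V/I-1 ? ·: X^VX^v|X^vX^v
V/I-2 aff ·: X^vY
V/II-1 ? I-1×I-2: X^VY|X^vY
V/II-2 aff I-1×I-2: X^vY
V/II-3 un ·: X^VX^V|X^VX^v
V/III-1 ? II-3×II-2: X^VY|X^vY
⇒ V over [I-1,I-2,II-1,II-2,II-3,III-1]: 9 consistent

I-1 ∈ {X^VX^v, X^vX^v}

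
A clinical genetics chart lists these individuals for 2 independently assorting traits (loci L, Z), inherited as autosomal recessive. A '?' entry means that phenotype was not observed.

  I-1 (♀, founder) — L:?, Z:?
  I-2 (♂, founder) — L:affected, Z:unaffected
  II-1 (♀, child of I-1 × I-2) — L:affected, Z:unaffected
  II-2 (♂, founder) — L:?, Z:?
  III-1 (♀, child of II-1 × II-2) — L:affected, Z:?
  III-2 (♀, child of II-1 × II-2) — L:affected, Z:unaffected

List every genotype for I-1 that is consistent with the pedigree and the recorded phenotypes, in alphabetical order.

I-1 ∈ {Ll ZZ, Ll Zz, Ll zz, ll ZZ, ll Zz, ll zz}

L/I-1 ? ·: Ll|ll
L/I-2 aff ·: ll
L/II-1 aff I-1×I-2: ll
L/II-2 ? ·: Ll|ll
L/III-1 aff II-1×II-2: ll
L/III-2 aff II-1×II-2: ll
⇒ L over [I-1,I-2,II-1,II-2,III-1,III-2]: 4 consistent
Z/I-1 ? ·: ZZ|Zz|zz
Z/I-2 un ·: ZZ|Zz
Z/II-1 un I-1×I-2: ZZ|Zz
Z/II-2 ? ·: ZZ|Zz|zz
Z/III-1 ? II-1×II-2: ZZ|Zz|zz
Z/III-2 un II-1×II-2: ZZ|Zz
⇒ Z over [I-1,I-2,II-1,II-2,III-1,III-2]: 84 consistent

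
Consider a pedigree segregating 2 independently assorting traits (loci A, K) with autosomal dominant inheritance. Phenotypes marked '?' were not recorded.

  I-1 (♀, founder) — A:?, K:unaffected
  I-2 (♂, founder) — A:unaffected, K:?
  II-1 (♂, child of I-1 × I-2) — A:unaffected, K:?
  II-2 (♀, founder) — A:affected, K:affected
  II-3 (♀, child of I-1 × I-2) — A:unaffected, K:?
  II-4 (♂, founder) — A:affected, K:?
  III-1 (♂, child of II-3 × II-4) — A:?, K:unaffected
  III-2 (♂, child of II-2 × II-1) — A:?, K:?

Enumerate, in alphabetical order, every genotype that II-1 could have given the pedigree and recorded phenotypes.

II-1 ∈ {aa Kk, aa kk}

A/I-1 ? ·: aa|Aa
A/I-2 un ·: aa
A/II-1 un I-1×I-2: aa
A/II-2 aff ·: Aa|AA
A/II-3 un I-1×I-2: aa
A/II-4 aff ·: Aa|AA
A/III-1 ? II-3×II-4: aa|Aa
A/III-2 ? II-2×II-1: aa|Aa
⇒ A over [I-1,I-2,II-1,II-2,II-3,II-4,III-1,III-2]: 18 consistent
K/I-1 un ·: kk
K/I-2 ? ·: kk|Kk|KK
K/II-1 ? I-1×I-2: kk|Kk
K/II-2 aff ·: Kk|KK
K/II-3 ? I-1×I-2: kk|Kk
K/II-4 ? ·: kk|Kk
K/III-1 un II-3×II-4: kk
K/III-2 ? II-2×II-1: kk|Kk|KK
⇒ K over [I-1,I-2,II-1,II-2,II-3,II-4,III-1,III-2]: 48 consistent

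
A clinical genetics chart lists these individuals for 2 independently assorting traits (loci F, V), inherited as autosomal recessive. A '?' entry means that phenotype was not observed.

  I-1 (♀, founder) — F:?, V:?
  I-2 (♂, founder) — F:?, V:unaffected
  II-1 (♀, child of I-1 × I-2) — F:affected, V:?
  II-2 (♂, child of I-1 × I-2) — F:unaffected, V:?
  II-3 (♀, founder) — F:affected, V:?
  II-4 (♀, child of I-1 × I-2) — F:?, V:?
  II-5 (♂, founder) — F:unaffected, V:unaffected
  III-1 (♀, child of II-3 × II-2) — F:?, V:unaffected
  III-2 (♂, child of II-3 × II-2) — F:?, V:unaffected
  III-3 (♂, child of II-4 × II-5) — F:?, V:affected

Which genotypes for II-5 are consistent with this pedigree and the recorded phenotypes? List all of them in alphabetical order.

F/I-1 ? ·: Ff|ff
F/I-2 ? ·: Ff|ff
F/II-1 aff I-1×I-2: ff
F/II-2 un I-1×I-2: FF|Ff
F/II-3 aff ·: ff
F/II-4 ? I-1×I-2: FF|Ff|ff
F/II-5 un ·: FF|Ff
F/III-1 ? II-3×II-2: Ff|ff
F/III-2 ? II-3×II-2: Ff|ff
F/III-3 ? II-4×II-5: FF|Ff|ff
⇒ F over [I-1,I-2,II-1,II-2,II-3,II-4,II-5,III-1,III-2,III-3]: 119 consistent
V/I-1 ? ·: VV|Vv|vv
V/I-2 un ·: VV|Vv
V/II-1 ? I-1×I-2: VV|Vv|vv
V/II-2 ? I-1×I-2: VV|Vv|vv
V/II-3 ? ·: VV|Vv|vv
V/II-4 ? I-1×I-2: Vv|vv
V/II-5 un ·: Vv
V/III-1 un II-3×II-2: VV|Vv
V/III-2 un II-3×II-2: VV|Vv
V/III-3 aff II-4×II-5: vv
⇒ V over [I-1,I-2,II-1,II-2,II-3,II-4,II-5,III-1,III-2,III-3]: 215 consistent

II-5 ∈ {FF Vv, Ff Vv}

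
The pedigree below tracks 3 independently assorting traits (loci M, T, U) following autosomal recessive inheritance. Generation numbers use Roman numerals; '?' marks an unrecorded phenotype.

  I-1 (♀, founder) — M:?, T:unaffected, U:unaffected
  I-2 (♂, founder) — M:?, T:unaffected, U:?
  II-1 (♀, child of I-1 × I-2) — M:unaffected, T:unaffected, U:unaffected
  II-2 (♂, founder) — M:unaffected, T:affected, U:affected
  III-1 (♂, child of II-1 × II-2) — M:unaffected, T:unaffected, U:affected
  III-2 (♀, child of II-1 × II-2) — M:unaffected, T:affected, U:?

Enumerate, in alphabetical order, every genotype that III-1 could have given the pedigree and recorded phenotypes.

M/I-1 ? ·: MM|Mm|mm
M/I-2 ? ·: MM|Mm|mm
M/II-1 un I-1×I-2: MM|Mm
M/II-2 un ·: MM|Mm
M/III-1 un II-1×II-2: MM|Mm
M/III-2 un II-1×II-2: MM|Mm
⇒ M over [I-1,I-2,II-1,II-2,III-1,III-2]: 76 consistent
T/I-1 un ·: TT|Tt
T/I-2 un ·: TT|Tt
T/II-1 un I-1×I-2: Tt
T/II-2 aff ·: tt
T/III-1 un II-1×II-2: Tt
T/III-2 aff II-1×II-2: tt
⇒ T over [I-1,I-2,II-1,II-2,III-1,III-2]: 3 consistent
U/I-1 un ·: UU|Uu
U/I-2 ? ·: UU|Uu|uu
U/II-1 un I-1×I-2: Uu
U/II-2 aff ·: uu
U/III-1 aff II-1×II-2: uu
U/III-2 ? II-1×II-2: Uu|uu
⇒ U over [I-1,I-2,II-1,II-2,III-1,III-2]: 10 consistent

III-1 ∈ {MM Tt uu, Mm Tt uu}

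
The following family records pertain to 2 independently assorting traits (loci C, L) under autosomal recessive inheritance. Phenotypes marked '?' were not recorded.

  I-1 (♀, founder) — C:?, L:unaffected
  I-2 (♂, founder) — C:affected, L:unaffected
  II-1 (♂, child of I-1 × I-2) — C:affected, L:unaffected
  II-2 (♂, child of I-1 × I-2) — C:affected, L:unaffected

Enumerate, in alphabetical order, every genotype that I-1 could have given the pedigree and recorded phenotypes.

I-1 ∈ {Cc LL, Cc Ll, cc LL, cc Ll}

C/I-1 ? ·: Cc|cc
C/I-2 aff ·: cc
C/II-1 aff I-1×I-2: cc
C/II-2 aff I-1×I-2: cc
⇒ C over [I-1,I-2,II-1,II-2]: 2 consistent
L/I-1 un ·: LL|Ll
L/I-2 un ·: LL|Ll
L/II-1 un I-1×I-2: LL|Ll
L/II-2 un I-1×I-2: LL|Ll
⇒ L over [I-1,I-2,II-1,II-2]: 13 consistent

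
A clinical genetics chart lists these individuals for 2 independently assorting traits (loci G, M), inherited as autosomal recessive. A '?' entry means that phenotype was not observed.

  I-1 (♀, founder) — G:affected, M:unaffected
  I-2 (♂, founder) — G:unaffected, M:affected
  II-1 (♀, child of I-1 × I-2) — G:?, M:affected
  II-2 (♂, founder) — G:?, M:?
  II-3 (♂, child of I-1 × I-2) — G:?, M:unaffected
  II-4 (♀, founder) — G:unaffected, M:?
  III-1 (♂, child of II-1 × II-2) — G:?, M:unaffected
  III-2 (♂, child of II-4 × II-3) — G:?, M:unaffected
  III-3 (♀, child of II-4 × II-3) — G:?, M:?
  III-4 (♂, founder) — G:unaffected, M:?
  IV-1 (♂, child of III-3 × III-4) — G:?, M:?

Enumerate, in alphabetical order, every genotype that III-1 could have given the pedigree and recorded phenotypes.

III-1 ∈ {GG Mm, Gg Mm, gg Mm}

G/I-1 aff ·: gg
G/I-2 un ·: GG|Gg
G/II-1 ? I-1×I-2: Gg|gg
G/II-2 ? ·: GG|Gg|gg
G/II-3 ? I-1×I-2: Gg|gg
G/II-4 un ·: GG|Gg
G/III-1 ? II-1×II-2: GG|Gg|gg
G/III-2 ? II-4×II-3: GG|Gg|gg
G/III-3 ? II-4×II-3: GG|Gg|gg
G/III-4 un ·: GG|Gg
G/IV-1 ? III-3×III-4: GG|Gg|gg
⇒ G over [I-1,I-2,II-1,II-2,II-3,II-4,III-1,III-2,III-3,III-4,IV-1]: 1113 consistent
M/I-1 un ·: Mm
M/I-2 aff ·: mm
M/II-1 aff I-1×I-2: mm
M/II-2 ? ·: MM|Mm
M/II-3 un I-1×I-2: Mm
M/II-4 ? ·: MM|Mm|mm
M/III-1 un II-1×II-2: Mm
M/III-2 un II-4×II-3: MM|Mm
M/III-3 ? II-4×II-3: MM|Mm|mm
M/III-4 ? ·: MM|Mm|mm
M/IV-1 ? III-3×III-4: MM|Mm|mm
⇒ M over [I-1,I-2,II-1,II-2,II-3,II-4,III-1,III-2,III-3,III-4,IV-1]: 126 consistent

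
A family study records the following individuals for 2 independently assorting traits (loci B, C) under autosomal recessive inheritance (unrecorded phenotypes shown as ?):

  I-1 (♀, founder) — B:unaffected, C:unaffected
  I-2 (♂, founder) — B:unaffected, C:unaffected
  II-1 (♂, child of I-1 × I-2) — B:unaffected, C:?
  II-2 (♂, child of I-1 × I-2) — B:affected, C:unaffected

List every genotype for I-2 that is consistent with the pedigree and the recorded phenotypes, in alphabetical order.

I-2 ∈ {Bb CC, Bb Cc}

B/I-1 un ·: Bb
B/I-2 un ·: Bb
B/II-1 un I-1×I-2: BB|Bb
B/II-2 aff I-1×I-2: bb
⇒ B over [I-1,I-2,II-1,II-2]: 2 consistent
C/I-1 un ·: CC|Cc
C/I-2 un ·: CC|Cc
C/II-1 ? I-1×I-2: CC|Cc|cc
C/II-2 un I-1×I-2: CC|Cc
⇒ C over [I-1,I-2,II-1,II-2]: 15 consistent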